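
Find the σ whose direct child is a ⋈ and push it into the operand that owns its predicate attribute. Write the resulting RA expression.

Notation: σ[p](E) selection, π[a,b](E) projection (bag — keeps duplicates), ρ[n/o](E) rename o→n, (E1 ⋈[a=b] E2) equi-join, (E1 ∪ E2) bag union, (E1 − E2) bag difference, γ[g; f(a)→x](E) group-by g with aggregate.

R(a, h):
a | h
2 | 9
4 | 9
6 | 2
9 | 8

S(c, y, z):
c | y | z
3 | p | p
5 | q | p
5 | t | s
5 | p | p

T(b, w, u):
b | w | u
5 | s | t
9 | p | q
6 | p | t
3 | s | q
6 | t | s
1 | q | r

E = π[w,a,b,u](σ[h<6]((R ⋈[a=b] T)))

σ filters on h, owned by the left side.
E' = π[w,a,b,u]((σ[h<6](R) ⋈[a=b] T))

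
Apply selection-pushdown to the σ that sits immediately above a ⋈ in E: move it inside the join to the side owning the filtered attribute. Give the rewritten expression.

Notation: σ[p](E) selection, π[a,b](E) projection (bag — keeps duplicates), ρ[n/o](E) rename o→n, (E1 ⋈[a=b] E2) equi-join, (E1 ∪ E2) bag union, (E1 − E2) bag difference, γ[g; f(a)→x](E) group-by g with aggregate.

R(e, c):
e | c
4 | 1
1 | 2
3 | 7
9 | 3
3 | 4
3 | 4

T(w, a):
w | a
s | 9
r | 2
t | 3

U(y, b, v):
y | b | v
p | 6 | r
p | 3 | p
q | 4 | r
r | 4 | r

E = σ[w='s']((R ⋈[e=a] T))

σ filters on w, owned by the right side.
E' = (R ⋈[e=a] σ[w='s'](T))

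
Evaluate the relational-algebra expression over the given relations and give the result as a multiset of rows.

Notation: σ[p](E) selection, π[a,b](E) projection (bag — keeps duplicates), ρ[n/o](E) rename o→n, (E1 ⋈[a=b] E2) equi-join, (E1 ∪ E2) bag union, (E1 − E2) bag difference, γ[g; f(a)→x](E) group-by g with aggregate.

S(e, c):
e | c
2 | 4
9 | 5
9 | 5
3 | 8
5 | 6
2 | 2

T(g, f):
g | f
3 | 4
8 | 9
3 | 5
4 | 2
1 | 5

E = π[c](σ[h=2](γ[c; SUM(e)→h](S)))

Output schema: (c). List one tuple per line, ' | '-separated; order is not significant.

Stepwise |·|:
  S → 6
  γ[c; SUM(e)→h](S) → 5
  σ[h=2](γ[c; SUM(e)→h](S)) → 2
  π[c](σ[h=2](γ[c; SUM(e)→h](S))) → 2

== RESULT ==
c
2
4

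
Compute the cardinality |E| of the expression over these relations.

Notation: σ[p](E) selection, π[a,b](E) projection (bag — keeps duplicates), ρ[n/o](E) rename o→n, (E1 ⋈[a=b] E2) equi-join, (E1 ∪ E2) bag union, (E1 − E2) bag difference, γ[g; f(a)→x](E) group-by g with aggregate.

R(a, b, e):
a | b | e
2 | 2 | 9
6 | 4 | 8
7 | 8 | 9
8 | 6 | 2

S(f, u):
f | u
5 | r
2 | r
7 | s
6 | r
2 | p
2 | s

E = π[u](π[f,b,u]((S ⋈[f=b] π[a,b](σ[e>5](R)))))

Row counts bottom-up:
  S → 6
  R → 4
  σ[e>5](R) → 3
  π[a,b](σ[e>5](R)) → 3
  (S ⋈[f=b] π[a,b](σ[e>5](R))) → 3
  π[f,b,u]((S ⋈[f=b] π[a,b](σ[e>5](R)))) → 3
  π[u](π[f,b,u]((S ⋈[f=b] π[a,b](σ[e>5](R))))) → 3

|E| = 3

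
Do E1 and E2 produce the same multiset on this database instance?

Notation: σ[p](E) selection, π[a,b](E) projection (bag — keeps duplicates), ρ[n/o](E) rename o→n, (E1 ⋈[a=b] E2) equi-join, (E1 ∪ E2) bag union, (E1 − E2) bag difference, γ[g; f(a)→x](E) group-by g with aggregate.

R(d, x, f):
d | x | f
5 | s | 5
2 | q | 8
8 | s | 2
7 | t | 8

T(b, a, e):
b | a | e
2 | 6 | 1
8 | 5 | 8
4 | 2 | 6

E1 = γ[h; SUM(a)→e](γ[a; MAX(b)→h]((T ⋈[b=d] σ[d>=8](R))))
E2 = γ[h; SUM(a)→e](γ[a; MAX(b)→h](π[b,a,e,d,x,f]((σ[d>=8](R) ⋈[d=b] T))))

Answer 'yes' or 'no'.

E1 row counts bottom-up:
  T → 3
  R → 4
  σ[d>=8](R) → 1
  (T ⋈[b=d] σ[d>=8](R)) → 1
  γ[a; MAX(b)→h]((T ⋈[b=d] σ[d>=8](R))) → 1
  γ[h; SUM(a)→e](γ[a; MAX(b)→h]((T ⋈[b=d] σ[d>=8](R)))) → 1
E2 row counts bottom-up:
  R → 4
  σ[d>=8](R) → 1
  T → 3
  (σ[d>=8](R) ⋈[d=b] T) → 1
  π[b,a,e,d,x,f]((σ[d>=8](R) ⋈[d=b] T)) → 1
  γ[a; MAX(b)→h](π[b,a,e,d,x,f]((σ[d>=8](R) ⋈[d=b] T))) → 1
  γ[h; SUM(a)→e](γ[a; MAX(b)→h](π[b,a,e,d,x,f]((σ[d>=8](R) ⋈[d=b] T)))) → 1

E1 and E2 produce the same multiset:
h | e
8 | 5

yes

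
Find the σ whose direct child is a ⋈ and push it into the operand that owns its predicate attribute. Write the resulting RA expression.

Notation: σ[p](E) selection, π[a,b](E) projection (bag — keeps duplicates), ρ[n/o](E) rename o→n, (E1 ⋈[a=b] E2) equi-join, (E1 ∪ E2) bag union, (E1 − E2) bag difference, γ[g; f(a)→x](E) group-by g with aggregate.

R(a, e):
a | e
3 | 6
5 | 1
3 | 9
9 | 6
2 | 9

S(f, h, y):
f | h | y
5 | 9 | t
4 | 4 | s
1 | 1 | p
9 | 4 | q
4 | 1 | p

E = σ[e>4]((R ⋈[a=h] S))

σ filters on e, owned by the left side.
E' = (σ[e>4](R) ⋈[a=h] S)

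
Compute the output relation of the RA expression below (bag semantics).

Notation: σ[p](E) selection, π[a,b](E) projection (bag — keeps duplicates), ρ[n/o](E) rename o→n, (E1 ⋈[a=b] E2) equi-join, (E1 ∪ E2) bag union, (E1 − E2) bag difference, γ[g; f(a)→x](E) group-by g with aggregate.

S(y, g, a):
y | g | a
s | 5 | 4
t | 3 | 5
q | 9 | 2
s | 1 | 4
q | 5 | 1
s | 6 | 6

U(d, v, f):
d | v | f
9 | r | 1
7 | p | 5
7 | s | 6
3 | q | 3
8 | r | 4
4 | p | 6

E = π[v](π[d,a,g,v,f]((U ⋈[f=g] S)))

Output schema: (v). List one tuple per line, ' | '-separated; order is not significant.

Stepwise |·|:
  U → 6
  S → 6
  (U ⋈[f=g] S) → 6
  π[d,a,g,v,f]((U ⋈[f=g] S)) → 6
  π[v](π[d,a,g,v,f]((U ⋈[f=g] S))) → 6

== RESULT ==
v
p
p
p
q
r
s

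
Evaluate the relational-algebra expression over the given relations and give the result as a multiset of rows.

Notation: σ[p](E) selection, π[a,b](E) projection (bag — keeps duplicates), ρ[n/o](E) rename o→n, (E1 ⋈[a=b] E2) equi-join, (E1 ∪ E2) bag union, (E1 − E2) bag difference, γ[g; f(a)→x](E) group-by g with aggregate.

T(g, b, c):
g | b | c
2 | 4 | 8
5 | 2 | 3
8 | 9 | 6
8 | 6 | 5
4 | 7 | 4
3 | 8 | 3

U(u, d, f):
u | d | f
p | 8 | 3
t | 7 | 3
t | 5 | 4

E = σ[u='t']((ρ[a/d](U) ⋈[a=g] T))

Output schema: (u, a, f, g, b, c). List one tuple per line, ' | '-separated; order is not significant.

Row counts bottom-up:
  U → 3
  ρ[a/d](U) → 3
  T → 6
  (ρ[a/d](U) ⋈[a=g] T) → 3
  σ[u='t']((ρ[a/d](U) ⋈[a=g] T)) → 1

== RESULT ==
u | a | f | g | b | c
t | 5 | 4 | 5 | 2 | 3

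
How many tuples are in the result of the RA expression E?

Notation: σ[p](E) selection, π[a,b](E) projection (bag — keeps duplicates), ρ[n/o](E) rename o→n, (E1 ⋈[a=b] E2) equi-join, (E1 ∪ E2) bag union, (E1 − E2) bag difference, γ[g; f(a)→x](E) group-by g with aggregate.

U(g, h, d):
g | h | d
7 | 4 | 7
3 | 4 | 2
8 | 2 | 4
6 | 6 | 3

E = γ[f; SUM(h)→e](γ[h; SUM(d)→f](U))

Row counts bottom-up:
  U → 4
  γ[h; SUM(d)→f](U) → 3
  γ[f; SUM(h)→e](γ[h; SUM(d)→f](U)) → 3

|E| = 3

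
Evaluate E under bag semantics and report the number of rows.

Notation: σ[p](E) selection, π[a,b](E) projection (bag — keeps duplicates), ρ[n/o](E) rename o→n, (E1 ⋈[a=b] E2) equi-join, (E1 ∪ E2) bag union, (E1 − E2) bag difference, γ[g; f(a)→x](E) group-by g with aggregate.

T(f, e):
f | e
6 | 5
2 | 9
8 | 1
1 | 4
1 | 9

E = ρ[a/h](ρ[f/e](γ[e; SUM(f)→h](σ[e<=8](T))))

Subexpression sizes:
  T → 5
  σ[e<=8](T) → 3
  γ[e; SUM(f)→h](σ[e<=8](T)) → 3
  ρ[f/e](γ[e; SUM(f)→h](σ[e<=8](T))) → 3
  ρ[a/h](ρ[f/e](γ[e; SUM(f)→h](σ[e<=8](T)))) → 3

|E| = 3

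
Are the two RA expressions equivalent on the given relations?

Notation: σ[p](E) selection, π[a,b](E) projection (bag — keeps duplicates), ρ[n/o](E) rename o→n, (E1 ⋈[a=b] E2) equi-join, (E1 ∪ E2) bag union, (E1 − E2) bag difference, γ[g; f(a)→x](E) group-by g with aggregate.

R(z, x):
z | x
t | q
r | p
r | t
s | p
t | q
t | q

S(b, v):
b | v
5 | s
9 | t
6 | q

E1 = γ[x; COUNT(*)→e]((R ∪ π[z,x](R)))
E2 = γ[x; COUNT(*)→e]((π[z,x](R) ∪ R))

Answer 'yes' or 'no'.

E1 row counts bottom-up:
  R → 6
  R → 6
  π[z,x](R) → 6
  (R ∪ π[z,x](R)) → 12
  γ[x; COUNT(*)→e]((R ∪ π[z,x](R))) → 3
E2 row counts bottom-up:
  R → 6
  π[z,x](R) → 6
  R → 6
  (π[z,x](R) ∪ R) → 12
  γ[x; COUNT(*)→e]((π[z,x](R) ∪ R)) → 3

E1 and E2 produce the same multiset:
x | e
p | 4
q | 6
t | 2

yes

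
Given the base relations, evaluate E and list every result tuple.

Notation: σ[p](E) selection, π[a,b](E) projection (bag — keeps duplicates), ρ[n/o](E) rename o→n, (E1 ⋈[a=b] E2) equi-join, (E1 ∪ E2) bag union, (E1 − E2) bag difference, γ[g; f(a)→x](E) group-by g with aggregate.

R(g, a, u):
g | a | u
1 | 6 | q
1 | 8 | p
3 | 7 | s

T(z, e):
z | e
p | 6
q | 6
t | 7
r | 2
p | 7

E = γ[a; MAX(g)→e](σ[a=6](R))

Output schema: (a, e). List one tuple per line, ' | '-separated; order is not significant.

Stepwise |·|:
  R → 3
  σ[a=6](R) → 1
  γ[a; MAX(g)→e](σ[a=6](R)) → 1

== RESULT ==
a | e
6 | 1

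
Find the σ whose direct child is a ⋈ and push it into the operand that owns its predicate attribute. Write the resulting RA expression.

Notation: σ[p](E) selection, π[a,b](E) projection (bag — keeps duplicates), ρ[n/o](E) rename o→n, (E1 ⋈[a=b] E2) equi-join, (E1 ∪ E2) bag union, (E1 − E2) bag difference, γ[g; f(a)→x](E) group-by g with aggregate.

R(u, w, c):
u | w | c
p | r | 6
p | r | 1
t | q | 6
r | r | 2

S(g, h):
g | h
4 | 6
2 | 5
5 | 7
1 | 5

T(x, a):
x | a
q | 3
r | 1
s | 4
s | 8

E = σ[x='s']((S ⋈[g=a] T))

σ filters on x, owned by the right side.
E' = (S ⋈[g=a] σ[x='s'](T))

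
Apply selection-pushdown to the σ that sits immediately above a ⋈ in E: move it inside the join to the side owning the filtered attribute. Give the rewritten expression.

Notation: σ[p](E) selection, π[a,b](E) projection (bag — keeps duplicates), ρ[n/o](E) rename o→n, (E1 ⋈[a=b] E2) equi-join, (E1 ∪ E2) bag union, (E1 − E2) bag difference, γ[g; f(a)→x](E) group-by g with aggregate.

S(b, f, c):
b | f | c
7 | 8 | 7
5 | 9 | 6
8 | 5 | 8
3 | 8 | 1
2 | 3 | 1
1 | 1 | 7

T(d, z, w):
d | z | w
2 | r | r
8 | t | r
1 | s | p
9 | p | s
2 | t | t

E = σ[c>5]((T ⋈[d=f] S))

σ filters on c, owned by the right side.
E' = (T ⋈[d=f] σ[c>5](S))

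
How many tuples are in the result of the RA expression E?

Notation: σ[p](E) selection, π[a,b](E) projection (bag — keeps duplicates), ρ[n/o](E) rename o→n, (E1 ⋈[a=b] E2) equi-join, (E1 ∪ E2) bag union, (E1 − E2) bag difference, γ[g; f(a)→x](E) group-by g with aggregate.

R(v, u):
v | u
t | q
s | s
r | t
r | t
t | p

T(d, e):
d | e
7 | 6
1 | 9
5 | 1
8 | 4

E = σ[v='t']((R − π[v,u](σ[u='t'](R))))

Subexpression sizes:
  R → 5
  R → 5
  σ[u='t'](R) → 2
  π[v,u](σ[u='t'](R)) → 2
  (R − π[v,u](σ[u='t'](R))) → 3
  σ[v='t']((R − π[v,u](σ[u='t'](R)))) → 2

|E| = 2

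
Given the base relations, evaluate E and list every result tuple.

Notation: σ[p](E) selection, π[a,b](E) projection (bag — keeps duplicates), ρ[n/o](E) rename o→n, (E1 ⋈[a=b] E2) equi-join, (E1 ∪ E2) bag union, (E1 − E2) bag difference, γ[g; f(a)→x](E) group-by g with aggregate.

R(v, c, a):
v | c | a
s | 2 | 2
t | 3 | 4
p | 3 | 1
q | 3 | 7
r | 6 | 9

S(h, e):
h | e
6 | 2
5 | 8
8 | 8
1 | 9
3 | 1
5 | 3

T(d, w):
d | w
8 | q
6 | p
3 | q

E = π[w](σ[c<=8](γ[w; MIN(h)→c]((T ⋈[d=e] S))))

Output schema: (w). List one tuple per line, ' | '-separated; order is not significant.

Subexpression sizes:
  T → 3
  S → 6
  (T ⋈[d=e] S) → 3
  γ[w; MIN(h)→c]((T ⋈[d=e] S)) → 1
  σ[c<=8](γ[w; MIN(h)→c]((T ⋈[d=e] S))) → 1
  π[w](σ[c<=8](γ[w; MIN(h)→c]((T ⋈[d=e] S)))) → 1

== RESULT ==
w
q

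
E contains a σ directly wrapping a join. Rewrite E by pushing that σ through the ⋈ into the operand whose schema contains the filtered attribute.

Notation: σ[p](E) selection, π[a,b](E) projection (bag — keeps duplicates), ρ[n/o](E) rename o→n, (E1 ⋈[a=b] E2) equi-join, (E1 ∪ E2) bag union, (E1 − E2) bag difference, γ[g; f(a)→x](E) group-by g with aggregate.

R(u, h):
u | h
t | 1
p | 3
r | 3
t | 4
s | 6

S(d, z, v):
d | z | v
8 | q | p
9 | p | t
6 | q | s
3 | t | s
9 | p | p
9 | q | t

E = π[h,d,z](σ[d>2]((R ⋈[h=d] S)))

σ filters on d, owned by the right side.
E' = π[h,d,z]((R ⋈[h=d] σ[d>2](S)))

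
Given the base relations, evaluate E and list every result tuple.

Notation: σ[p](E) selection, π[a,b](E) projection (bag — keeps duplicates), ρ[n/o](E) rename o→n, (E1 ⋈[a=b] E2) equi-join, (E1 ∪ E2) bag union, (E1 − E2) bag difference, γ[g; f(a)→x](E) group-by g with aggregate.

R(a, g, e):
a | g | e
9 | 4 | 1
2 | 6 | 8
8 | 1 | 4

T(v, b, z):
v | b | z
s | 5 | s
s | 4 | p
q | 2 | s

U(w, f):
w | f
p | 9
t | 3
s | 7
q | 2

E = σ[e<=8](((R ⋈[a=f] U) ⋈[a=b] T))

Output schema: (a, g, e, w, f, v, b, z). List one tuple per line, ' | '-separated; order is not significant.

Subexpression sizes:
  R → 3
  U → 4
  (R ⋈[a=f] U) → 2
  T → 3
  ((R ⋈[a=f] U) ⋈[a=b] T) → 1
  σ[e<=8](((R ⋈[a=f] U) ⋈[a=b] T)) → 1

== RESULT ==
a | g | e | w | f | v | b | z
2 | 6 | 8 | q | 2 | q | 2 | s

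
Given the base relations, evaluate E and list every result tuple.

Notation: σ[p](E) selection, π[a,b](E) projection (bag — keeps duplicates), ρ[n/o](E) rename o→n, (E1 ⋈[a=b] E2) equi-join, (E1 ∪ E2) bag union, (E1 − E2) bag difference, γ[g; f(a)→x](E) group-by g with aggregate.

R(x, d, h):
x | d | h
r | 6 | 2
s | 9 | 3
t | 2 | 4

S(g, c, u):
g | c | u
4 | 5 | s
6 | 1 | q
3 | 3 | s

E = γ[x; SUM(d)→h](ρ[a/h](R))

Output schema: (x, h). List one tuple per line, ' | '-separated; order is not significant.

Subexpression sizes:
  R → 3
  ρ[a/h](R) → 3
  γ[x; SUM(d)→h](ρ[a/h](R)) → 3

== RESULT ==
x | h
r | 6
s | 9
t | 2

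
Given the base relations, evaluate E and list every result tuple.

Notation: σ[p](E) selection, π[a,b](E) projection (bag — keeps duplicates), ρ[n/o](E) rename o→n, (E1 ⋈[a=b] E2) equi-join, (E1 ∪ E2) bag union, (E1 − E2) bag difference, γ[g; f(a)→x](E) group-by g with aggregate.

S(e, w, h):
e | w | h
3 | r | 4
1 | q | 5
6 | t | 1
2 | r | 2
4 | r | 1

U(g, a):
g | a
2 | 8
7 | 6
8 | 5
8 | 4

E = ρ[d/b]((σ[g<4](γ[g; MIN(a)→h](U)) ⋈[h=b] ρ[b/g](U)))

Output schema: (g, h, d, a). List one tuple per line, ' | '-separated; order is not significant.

Subexpression sizes:
  U → 4
  γ[g; MIN(a)→h](U) → 3
  σ[g<4](γ[g; MIN(a)→h](U)) → 1
  U → 4
  ρ[b/g](U) → 4
  (σ[g<4](γ[g; MIN(a)→h](U)) ⋈[h=b] ρ[b/g](U)) → 2
  ρ[d/b]((σ[g<4](γ[g; MIN(a)→h](U)) ⋈[h=b] ρ[b/g](U))) → 2

== RESULT ==
g | h | d | a
2 | 8 | 8 | 4
2 | 8 | 8 | 5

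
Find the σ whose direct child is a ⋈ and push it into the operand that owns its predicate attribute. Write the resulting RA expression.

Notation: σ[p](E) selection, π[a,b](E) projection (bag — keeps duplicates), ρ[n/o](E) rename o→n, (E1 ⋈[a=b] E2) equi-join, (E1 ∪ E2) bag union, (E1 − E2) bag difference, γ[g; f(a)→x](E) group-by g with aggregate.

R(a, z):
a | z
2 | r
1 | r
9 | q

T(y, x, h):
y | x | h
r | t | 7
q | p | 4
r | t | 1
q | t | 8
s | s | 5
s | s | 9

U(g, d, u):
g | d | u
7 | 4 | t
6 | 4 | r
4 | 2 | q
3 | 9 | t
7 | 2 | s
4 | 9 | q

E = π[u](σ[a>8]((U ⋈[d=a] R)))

σ filters on a, owned by the right side.
E' = π[u]((U ⋈[d=a] σ[a>8](R)))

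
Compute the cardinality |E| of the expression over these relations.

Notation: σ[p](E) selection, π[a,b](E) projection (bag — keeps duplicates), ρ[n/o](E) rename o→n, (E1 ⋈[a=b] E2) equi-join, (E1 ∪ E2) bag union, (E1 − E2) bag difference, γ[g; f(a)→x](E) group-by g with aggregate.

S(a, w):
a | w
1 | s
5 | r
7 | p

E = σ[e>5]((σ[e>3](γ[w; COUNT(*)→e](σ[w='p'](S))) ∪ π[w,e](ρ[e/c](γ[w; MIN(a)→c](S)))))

Row counts bottom-up:
  S → 3
  σ[w='p'](S) → 1
  γ[w; COUNT(*)→e](σ[w='p'](S)) → 1
  σ[e>3](γ[w; COUNT(*)→e](σ[w='p'](S))) → 0
  S → 3
  γ[w; MIN(a)→c](S) → 3
  ρ[e/c](γ[w; MIN(a)→c](S)) → 3
  π[w,e](ρ[e/c](γ[w; MIN(a)→c](S))) → 3
  (σ[e>3](γ[w; COUNT(*)→e](σ[w='p'](S))) ∪ π[w,e](ρ[e/c](γ[w; MIN(a)→c](S)))) → 3
  σ[e>5]((σ[e>3](γ[w; COUNT(*)→e](σ[w='p'](S))) ∪ π[w,e](ρ[e/c](γ[w; MIN(a)→c](S))))) → 1

|E| = 1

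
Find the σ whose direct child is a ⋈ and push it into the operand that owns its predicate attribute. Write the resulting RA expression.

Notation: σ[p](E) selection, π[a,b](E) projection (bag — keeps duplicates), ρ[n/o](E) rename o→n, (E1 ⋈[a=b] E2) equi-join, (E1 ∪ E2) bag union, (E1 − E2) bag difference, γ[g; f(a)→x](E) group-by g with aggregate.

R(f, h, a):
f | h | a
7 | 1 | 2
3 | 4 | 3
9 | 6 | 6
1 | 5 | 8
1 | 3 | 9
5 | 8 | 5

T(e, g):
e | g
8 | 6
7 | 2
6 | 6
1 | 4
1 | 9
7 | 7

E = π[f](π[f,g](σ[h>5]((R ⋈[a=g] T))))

σ filters on h, owned by the left side.
E' = π[f](π[f,g]((σ[h>5](R) ⋈[a=g] T)))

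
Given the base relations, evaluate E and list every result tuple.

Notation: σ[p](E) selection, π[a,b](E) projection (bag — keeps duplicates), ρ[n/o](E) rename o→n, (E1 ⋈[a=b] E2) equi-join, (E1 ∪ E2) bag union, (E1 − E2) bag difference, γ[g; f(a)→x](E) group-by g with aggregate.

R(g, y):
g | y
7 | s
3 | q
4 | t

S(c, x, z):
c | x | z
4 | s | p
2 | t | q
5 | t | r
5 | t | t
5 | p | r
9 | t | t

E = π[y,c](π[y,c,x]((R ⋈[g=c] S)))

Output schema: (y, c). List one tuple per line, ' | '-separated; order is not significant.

Stepwise |·|:
  R → 3
  S → 6
  (R ⋈[g=c] S) → 1
  π[y,c,x]((R ⋈[g=c] S)) → 1
  π[y,c](π[y,c,x]((R ⋈[g=c] S))) → 1

== RESULT ==
y | c
t | 4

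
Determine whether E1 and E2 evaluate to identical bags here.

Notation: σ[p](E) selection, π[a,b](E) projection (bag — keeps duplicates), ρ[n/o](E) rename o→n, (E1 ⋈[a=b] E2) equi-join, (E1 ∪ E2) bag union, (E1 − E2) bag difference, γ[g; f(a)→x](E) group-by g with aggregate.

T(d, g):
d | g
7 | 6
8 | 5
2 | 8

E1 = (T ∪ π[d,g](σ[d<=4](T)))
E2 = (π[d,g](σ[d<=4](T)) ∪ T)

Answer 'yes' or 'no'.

E1 subexpression sizes:
  T → 3
  T → 3
  σ[d<=4](T) → 1
  π[d,g](σ[d<=4](T)) → 1
  (T ∪ π[d,g](σ[d<=4](T))) → 4
E2 subexpression sizes:
  T → 3
  σ[d<=4](T) → 1
  π[d,g](σ[d<=4](T)) → 1
  T → 3
  (π[d,g](σ[d<=4](T)) ∪ T) → 4

E1 and E2 produce the same multiset:
d | g
2 | 8
2 | 8
7 | 6
8 | 5

yes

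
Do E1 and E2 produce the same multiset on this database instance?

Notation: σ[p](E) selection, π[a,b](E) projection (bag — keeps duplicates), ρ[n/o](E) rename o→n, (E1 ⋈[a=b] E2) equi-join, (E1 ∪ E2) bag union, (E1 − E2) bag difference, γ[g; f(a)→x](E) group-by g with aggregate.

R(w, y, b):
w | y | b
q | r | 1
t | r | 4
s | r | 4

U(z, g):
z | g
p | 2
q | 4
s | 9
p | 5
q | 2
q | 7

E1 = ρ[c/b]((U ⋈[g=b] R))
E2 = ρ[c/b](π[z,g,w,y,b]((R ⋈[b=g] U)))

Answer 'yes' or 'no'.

E1 stepwise |·|:
  U → 6
  R → 3
  (U ⋈[g=b] R) → 2
  ρ[c/b]((U ⋈[g=b] R)) → 2
E2 stepwise |·|:
  R → 3
  U → 6
  (R ⋈[b=g] U) → 2
  π[z,g,w,y,b]((R ⋈[b=g] U)) → 2
  ρ[c/b](π[z,g,w,y,b]((R ⋈[b=g] U))) → 2

E1 and E2 produce the same multiset:
z | g | w | y | c
q | 4 | s | r | 4
q | 4 | t | r | 4

yes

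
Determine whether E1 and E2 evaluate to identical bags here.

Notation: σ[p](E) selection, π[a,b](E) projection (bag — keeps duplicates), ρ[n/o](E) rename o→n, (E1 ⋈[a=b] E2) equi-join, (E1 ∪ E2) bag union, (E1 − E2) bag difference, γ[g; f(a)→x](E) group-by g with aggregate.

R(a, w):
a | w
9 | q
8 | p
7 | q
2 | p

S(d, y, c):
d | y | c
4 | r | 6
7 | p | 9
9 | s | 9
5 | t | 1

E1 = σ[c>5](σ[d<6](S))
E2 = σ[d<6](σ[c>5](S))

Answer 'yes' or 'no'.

E1 row counts bottom-up:
  S → 4
  σ[d<6](S) → 2
  σ[c>5](σ[d<6](S)) → 1
E2 row counts bottom-up:
  S → 4
  σ[c>5](S) → 3
  σ[d<6](σ[c>5](S)) → 1

E1 and E2 produce the same multiset:
d | y | c
4 | r | 6

yes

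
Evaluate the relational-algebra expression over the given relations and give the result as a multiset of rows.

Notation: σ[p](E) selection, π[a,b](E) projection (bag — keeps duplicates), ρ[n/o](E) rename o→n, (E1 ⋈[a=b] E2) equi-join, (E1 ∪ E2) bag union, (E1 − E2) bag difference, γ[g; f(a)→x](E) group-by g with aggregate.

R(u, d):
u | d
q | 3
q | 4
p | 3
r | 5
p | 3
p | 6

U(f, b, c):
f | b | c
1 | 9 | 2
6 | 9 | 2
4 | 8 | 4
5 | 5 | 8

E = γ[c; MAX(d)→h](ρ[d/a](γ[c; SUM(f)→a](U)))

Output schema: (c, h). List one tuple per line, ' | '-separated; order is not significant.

Per-node cardinality:
  U → 4
  γ[c; SUM(f)→a](U) → 3
  ρ[d/a](γ[c; SUM(f)→a](U)) → 3
  γ[c; MAX(d)→h](ρ[d/a](γ[c; SUM(f)→a](U))) → 3

== RESULT ==
c | h
2 | 7
4 | 4
8 | 5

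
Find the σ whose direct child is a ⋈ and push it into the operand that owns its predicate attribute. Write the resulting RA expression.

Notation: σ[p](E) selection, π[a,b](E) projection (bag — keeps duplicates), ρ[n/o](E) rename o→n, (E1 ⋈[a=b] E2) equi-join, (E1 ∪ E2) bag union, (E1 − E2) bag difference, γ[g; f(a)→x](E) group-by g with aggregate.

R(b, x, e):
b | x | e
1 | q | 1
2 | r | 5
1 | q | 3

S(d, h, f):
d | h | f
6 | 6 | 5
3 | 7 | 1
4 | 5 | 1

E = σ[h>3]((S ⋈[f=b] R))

σ filters on h, owned by the left side.
E' = (σ[h>3](S) ⋈[f=b] R)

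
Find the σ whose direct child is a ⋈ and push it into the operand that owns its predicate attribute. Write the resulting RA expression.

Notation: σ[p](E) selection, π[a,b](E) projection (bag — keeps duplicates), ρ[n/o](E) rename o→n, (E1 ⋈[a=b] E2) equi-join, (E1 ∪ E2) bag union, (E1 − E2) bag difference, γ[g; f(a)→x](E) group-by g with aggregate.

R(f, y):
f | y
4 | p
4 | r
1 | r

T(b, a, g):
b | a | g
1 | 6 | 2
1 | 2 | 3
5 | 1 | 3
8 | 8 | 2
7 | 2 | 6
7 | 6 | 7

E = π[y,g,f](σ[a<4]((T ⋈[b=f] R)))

σ filters on a, owned by the left side.
E' = π[y,g,f]((σ[a<4](T) ⋈[b=f] R))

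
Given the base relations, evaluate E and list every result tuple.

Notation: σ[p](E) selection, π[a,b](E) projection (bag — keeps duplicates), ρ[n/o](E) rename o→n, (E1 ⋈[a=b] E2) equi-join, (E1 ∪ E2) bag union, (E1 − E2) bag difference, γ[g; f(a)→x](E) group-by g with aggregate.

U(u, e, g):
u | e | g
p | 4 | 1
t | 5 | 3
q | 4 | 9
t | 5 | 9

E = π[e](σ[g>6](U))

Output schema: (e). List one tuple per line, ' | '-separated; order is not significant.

Subexpression sizes:
  U → 4
  σ[g>6](U) → 2
  π[e](σ[g>6](U)) → 2

== RESULT ==
e
4
5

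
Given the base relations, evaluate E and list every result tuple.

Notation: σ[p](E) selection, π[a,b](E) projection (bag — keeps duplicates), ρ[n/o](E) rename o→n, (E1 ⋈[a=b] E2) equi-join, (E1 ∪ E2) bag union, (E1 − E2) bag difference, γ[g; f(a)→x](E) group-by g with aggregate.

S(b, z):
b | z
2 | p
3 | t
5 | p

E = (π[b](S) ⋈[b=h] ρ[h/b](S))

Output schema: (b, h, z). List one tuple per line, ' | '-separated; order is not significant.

Per-node cardinality:
  S → 3
  π[b](S) → 3
  S → 3
  ρ[h/b](S) → 3
  (π[b](S) ⋈[b=h] ρ[h/b](S)) → 3

== RESULT ==
b | h | z
2 | 2 | p
3 | 3 | t
5 | 5 | p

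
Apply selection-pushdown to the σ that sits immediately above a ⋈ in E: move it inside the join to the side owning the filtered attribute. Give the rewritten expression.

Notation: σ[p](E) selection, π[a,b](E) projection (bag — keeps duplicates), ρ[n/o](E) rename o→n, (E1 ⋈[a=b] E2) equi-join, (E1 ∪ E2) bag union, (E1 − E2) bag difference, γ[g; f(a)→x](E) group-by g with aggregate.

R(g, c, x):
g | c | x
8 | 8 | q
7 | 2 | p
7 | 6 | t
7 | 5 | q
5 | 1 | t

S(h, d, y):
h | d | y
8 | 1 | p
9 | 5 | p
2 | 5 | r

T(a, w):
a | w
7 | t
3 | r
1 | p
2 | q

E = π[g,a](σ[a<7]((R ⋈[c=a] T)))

σ filters on a, owned by the right side.
E' = π[g,a]((R ⋈[c=a] σ[a<7](T)))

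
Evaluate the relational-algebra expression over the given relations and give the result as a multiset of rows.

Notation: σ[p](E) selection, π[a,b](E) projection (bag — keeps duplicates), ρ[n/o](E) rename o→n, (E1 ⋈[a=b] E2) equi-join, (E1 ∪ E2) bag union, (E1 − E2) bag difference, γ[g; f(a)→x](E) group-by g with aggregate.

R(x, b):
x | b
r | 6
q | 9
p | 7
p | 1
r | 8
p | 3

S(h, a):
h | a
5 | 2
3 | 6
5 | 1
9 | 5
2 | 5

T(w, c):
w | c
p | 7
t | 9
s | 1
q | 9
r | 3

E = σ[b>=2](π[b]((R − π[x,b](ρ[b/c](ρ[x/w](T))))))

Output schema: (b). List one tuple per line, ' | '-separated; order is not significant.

Per-node cardinality:
  R → 6
  T → 5
  ρ[x/w](T) → 5
  ρ[b/c](ρ[x/w](T)) → 5
  π[x,b](ρ[b/c](ρ[x/w](T))) → 5
  (R − π[x,b](ρ[b/c](ρ[x/w](T)))) → 4
  π[b]((R − π[x,b](ρ[b/c](ρ[x/w](T))))) → 4
  σ[b>=2](π[b]((R − π[x,b](ρ[b/c](ρ[x/w](T)))))) → 3

== RESULT ==
b
3
6
8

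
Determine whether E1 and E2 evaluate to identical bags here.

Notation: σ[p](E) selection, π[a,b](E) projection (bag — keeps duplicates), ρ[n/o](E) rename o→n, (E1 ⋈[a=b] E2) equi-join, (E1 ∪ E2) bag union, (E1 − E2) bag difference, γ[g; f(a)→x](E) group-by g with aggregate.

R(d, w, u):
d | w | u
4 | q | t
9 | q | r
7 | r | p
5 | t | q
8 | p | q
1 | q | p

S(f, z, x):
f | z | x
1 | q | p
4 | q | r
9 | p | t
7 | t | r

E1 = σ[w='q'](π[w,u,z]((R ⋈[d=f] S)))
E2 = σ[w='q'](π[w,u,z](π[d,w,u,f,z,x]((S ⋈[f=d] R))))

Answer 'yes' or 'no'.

E1 per-node cardinality:
  R → 6
  S → 4
  (R ⋈[d=f] S) → 4
  π[w,u,z]((R ⋈[d=f] S)) → 4
  σ[w='q'](π[w,u,z]((R ⋈[d=f] S))) → 3
E2 per-node cardinality:
  S → 4
  R → 6
  (S ⋈[f=d] R) → 4
  π[d,w,u,f,z,x]((S ⋈[f=d] R)) → 4
  π[w,u,z](π[d,w,u,f,z,x]((S ⋈[f=d] R))) → 4
  σ[w='q'](π[w,u,z](π[d,w,u,f,z,x]((S ⋈[f=d] R)))) → 3

E1 and E2 produce the same multiset:
w | u | z
q | p | q
q | r | p
q | t | q

yes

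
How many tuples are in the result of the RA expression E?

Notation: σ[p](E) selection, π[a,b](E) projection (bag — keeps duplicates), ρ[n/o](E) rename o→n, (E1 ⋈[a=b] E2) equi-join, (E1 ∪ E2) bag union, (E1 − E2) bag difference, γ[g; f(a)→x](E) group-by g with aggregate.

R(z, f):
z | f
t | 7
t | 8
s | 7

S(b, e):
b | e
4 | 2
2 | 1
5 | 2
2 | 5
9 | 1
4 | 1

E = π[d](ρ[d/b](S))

Subexpression sizes:
  S → 6
  ρ[d/b](S) → 6
  π[d](ρ[d/b](S)) → 6

|E| = 6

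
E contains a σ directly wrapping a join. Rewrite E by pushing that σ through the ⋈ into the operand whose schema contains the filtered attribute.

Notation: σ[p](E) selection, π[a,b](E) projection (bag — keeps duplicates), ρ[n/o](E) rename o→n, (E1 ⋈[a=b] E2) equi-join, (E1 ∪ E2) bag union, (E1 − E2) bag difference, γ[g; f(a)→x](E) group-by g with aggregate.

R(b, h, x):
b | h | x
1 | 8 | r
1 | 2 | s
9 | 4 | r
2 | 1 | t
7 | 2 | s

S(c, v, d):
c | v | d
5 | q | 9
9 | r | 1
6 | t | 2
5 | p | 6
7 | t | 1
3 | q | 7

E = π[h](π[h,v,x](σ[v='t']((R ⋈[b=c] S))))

σ filters on v, owned by the right side.
E' = π[h](π[h,v,x]((R ⋈[b=c] σ[v='t'](S))))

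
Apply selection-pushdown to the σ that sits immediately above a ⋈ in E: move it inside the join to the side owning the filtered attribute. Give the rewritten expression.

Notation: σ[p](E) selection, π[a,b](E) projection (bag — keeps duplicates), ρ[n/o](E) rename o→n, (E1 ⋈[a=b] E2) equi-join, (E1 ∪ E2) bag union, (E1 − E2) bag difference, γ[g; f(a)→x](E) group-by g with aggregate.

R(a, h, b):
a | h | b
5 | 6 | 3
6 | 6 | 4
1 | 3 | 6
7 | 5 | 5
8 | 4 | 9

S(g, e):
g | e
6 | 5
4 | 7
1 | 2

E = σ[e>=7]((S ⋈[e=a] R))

σ filters on e, owned by the left side.
E' = (σ[e>=7](S) ⋈[e=a] R)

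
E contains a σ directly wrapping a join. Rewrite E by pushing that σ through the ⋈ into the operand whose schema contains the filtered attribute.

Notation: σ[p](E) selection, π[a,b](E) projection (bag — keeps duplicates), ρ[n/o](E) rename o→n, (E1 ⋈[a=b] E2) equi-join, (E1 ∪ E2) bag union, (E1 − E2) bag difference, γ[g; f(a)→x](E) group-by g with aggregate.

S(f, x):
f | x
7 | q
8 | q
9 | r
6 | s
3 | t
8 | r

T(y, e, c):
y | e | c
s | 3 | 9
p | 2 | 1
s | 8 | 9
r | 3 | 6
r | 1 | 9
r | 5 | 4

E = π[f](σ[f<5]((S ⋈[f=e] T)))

σ filters on f, owned by the left side.
E' = π[f]((σ[f<5](S) ⋈[f=e] T))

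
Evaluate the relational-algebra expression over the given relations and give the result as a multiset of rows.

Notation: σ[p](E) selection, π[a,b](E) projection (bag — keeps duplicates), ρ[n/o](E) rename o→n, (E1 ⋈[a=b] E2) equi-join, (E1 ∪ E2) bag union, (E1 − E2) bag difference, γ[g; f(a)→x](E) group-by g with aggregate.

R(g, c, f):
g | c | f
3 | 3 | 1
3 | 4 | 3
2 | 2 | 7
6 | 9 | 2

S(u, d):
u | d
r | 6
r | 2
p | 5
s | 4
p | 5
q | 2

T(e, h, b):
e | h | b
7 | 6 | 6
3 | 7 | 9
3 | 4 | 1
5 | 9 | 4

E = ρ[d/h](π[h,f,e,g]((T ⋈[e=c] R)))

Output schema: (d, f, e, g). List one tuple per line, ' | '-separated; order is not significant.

Stepwise |·|:
  T → 4
  R → 4
  (T ⋈[e=c] R) → 2
  π[h,f,e,g]((T ⋈[e=c] R)) → 2
  ρ[d/h](π[h,f,e,g]((T ⋈[e=c] R))) → 2

== RESULT ==
d | f | e | g
4 | 1 | 3 | 3
7 | 1 | 3 | 3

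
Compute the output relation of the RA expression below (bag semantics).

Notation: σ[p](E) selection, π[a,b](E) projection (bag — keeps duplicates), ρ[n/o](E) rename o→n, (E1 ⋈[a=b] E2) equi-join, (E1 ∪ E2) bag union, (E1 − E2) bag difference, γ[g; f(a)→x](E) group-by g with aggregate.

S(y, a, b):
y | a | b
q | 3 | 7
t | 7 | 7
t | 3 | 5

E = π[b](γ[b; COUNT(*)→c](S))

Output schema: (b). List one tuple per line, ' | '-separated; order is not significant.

Subexpression sizes:
  S → 3
  γ[b; COUNT(*)→c](S) → 2
  π[b](γ[b; COUNT(*)→c](S)) → 2

== RESULT ==
b
5
7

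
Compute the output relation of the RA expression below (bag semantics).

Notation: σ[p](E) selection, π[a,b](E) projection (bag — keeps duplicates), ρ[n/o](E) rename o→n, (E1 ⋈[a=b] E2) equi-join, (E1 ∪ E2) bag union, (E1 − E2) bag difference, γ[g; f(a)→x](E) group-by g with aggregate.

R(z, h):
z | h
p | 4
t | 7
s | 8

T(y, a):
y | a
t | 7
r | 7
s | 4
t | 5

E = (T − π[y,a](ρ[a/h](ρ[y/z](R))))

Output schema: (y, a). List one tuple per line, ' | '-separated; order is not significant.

Stepwise |·|:
  T → 4
  R → 3
  ρ[y/z](R) → 3
  ρ[a/h](ρ[y/z](R)) → 3
  π[y,a](ρ[a/h](ρ[y/z](R))) → 3
  (T − π[y,a](ρ[a/h](ρ[y/z](R)))) → 3

== RESULT ==
y | a
r | 7
s | 4
t | 5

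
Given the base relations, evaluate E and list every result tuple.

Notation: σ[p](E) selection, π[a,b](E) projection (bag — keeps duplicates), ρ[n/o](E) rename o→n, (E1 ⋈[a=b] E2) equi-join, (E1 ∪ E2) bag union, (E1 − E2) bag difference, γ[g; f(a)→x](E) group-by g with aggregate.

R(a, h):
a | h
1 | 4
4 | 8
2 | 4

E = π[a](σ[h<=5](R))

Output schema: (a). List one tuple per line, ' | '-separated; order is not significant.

Subexpression sizes:
  R → 3
  σ[h<=5](R) → 2
  π[a](σ[h<=5](R)) → 2

== RESULT ==
a
1
2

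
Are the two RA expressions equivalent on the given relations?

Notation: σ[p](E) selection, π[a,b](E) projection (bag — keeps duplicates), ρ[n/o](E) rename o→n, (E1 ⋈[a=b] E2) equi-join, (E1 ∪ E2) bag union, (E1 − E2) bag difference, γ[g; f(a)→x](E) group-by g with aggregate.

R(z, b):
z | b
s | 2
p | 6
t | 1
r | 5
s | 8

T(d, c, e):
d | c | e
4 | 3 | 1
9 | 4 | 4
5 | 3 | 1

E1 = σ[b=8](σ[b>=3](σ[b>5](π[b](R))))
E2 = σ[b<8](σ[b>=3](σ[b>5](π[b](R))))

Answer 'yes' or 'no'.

E1 stepwise |·|:
  R → 5
  π[b](R) → 5
  σ[b>5](π[b](R)) → 2
  σ[b>=3](σ[b>5](π[b](R))) → 2
  σ[b=8](σ[b>=3](σ[b>5](π[b](R)))) → 1
E2 stepwise |·|:
  R → 5
  π[b](R) → 5
  σ[b>5](π[b](R)) → 2
  σ[b>=3](σ[b>5](π[b](R))) → 2
  σ[b<8](σ[b>=3](σ[b>5](π[b](R)))) → 1

E1 result:
b
8
E2 result:
b
6
Witness: (6,) appears 0× in E1 but 1× in E2.

no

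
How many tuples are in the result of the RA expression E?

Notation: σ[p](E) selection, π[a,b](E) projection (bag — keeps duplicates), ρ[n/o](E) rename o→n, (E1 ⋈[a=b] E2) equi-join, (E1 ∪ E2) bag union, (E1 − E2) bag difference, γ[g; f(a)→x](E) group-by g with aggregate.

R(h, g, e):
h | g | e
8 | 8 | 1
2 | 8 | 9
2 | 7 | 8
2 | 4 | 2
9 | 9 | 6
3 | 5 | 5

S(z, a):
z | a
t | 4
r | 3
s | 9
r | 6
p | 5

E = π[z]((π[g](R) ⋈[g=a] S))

Row counts bottom-up:
  R → 6
  π[g](R) → 6
  S → 5
  (π[g](R) ⋈[g=a] S) → 3
  π[z]((π[g](R) ⋈[g=a] S)) → 3

|E| = 3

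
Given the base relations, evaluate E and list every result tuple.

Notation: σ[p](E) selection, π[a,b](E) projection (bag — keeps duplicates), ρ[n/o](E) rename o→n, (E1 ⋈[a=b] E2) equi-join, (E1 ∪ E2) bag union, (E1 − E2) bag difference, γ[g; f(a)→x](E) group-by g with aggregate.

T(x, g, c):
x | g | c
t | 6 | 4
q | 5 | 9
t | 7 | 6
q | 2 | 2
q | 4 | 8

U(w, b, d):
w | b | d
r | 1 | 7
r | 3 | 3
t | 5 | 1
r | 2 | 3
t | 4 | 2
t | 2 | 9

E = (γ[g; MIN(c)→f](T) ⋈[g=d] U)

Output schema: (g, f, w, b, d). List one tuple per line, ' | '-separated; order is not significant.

Row counts bottom-up:
  T → 5
  γ[g; MIN(c)→f](T) → 5
  U → 6
  (γ[g; MIN(c)→f](T) ⋈[g=d] U) → 2

== RESULT ==
g | f | w | b | d
2 | 2 | t | 4 | 2
7 | 6 | r | 1 | 7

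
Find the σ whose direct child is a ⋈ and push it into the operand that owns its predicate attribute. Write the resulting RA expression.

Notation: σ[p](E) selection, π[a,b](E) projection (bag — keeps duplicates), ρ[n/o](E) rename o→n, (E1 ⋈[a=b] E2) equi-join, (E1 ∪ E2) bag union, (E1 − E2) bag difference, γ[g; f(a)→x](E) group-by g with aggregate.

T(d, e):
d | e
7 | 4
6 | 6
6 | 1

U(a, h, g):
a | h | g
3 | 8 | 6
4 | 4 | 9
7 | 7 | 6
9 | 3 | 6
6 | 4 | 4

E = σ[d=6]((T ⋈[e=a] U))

σ filters on d, owned by the left side.
E' = (σ[d=6](T) ⋈[e=a] U)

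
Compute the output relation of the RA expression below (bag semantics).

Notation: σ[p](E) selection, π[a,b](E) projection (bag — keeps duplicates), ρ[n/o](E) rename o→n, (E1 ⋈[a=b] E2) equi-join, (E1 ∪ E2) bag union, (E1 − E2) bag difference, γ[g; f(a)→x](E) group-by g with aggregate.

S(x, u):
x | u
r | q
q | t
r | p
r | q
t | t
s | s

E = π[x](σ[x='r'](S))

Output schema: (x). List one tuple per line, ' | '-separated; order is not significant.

Subexpression sizes:
  S → 6
  σ[x='r'](S) → 3
  π[x](σ[x='r'](S)) → 3

== RESULT ==
x
r
r
r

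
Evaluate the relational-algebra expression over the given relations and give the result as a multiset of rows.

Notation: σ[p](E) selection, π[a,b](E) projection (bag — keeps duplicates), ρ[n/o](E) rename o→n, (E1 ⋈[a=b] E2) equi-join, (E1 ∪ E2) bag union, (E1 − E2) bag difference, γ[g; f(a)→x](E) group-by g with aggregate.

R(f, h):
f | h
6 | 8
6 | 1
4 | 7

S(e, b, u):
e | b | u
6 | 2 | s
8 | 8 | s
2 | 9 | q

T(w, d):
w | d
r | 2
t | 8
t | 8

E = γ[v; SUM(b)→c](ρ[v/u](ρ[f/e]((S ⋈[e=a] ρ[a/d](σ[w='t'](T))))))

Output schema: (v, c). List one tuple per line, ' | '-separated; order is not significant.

Subexpression sizes:
  S → 3
  T → 3
  σ[w='t'](T) → 2
  ρ[a/d](σ[w='t'](T)) → 2
  (S ⋈[e=a] ρ[a/d](σ[w='t'](T))) → 2
  ρ[f/e]((S ⋈[e=a] ρ[a/d](σ[w='t'](T)))) → 2
  ρ[v/u](ρ[f/e]((S ⋈[e=a] ρ[a/d](σ[w='t'](T))))) → 2
  γ[v; SUM(b)→c](ρ[v/u](ρ[f/e]((S ⋈[e=a] ρ[a/d](σ[w='t'](T)))))) → 1

== RESULT ==
v | c
s | 16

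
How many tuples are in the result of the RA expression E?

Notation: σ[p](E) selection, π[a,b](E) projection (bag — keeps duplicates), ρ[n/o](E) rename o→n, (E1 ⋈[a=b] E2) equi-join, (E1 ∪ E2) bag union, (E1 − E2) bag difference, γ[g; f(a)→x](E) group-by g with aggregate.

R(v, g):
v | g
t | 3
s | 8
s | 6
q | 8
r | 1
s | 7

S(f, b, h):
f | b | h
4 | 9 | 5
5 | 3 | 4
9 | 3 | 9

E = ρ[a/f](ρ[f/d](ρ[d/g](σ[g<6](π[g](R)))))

Stepwise |·|:
  R → 6
  π[g](R) → 6
  σ[g<6](π[g](R)) → 2
  ρ[d/g](σ[g<6](π[g](R))) → 2
  ρ[f/d](ρ[d/g](σ[g<6](π[g](R)))) → 2
  ρ[a/f](ρ[f/d](ρ[d/g](σ[g<6](π[g](R))))) → 2

|E| = 2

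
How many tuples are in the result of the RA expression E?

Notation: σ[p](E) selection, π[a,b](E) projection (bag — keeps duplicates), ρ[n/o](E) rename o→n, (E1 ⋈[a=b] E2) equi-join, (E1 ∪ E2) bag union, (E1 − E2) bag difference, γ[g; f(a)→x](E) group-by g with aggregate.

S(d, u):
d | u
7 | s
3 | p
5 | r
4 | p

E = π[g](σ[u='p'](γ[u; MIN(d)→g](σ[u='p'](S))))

Row counts bottom-up:
  S → 4
  σ[u='p'](S) → 2
  γ[u; MIN(d)→g](σ[u='p'](S)) → 1
  σ[u='p'](γ[u; MIN(d)→g](σ[u='p'](S))) → 1
  π[g](σ[u='p'](γ[u; MIN(d)→g](σ[u='p'](S)))) → 1

|E| = 1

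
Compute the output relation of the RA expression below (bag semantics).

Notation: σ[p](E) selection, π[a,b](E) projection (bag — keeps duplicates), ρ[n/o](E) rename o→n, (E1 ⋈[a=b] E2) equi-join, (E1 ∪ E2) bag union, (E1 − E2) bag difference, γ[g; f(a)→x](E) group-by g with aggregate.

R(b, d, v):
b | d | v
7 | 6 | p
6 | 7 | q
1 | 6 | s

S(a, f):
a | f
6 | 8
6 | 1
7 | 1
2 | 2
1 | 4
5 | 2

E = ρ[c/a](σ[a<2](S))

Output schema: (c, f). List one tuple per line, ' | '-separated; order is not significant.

Row counts bottom-up:
  S → 6
  σ[a<2](S) → 1
  ρ[c/a](σ[a<2](S)) → 1

== RESULT ==
c | f
1 | 4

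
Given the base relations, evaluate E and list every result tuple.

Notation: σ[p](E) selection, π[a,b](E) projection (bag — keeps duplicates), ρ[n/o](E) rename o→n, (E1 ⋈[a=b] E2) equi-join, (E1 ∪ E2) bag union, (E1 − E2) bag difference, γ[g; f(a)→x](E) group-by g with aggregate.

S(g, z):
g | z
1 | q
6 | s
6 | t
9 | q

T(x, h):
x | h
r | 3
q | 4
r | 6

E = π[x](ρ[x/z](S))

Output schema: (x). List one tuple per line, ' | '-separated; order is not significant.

Stepwise |·|:
  S → 4
  ρ[x/z](S) → 4
  π[x](ρ[x/z](S)) → 4

== RESULT ==
x
q
q
s
t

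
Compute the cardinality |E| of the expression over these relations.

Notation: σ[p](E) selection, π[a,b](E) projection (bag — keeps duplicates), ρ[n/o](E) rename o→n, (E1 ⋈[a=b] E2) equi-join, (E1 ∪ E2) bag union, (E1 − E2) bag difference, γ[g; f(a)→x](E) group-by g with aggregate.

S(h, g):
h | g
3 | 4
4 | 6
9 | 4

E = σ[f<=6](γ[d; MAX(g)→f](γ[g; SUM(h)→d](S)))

Per-node cardinality:
  S → 3
  γ[g; SUM(h)→d](S) → 2
  γ[d; MAX(g)→f](γ[g; SUM(h)→d](S)) → 2
  σ[f<=6](γ[d; MAX(g)→f](γ[g; SUM(h)→d](S))) → 2

|E| = 2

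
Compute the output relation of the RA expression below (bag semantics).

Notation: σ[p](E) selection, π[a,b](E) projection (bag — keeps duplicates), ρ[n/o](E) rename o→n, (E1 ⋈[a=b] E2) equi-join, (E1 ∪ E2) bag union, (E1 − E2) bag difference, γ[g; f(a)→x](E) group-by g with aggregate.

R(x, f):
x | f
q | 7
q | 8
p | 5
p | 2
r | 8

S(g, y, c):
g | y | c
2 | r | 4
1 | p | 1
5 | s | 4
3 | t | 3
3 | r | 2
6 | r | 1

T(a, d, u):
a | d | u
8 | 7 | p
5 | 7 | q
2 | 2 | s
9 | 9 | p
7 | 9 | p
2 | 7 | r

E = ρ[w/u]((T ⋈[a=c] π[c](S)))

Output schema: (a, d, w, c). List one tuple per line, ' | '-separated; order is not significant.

Subexpression sizes:
  T → 6
  S → 6
  π[c](S) → 6
  (T ⋈[a=c] π[c](S)) → 2
  ρ[w/u]((T ⋈[a=c] π[c](S))) → 2

== RESULT ==
a | d | w | c
2 | 2 | s | 2
2 | 7 | r | 2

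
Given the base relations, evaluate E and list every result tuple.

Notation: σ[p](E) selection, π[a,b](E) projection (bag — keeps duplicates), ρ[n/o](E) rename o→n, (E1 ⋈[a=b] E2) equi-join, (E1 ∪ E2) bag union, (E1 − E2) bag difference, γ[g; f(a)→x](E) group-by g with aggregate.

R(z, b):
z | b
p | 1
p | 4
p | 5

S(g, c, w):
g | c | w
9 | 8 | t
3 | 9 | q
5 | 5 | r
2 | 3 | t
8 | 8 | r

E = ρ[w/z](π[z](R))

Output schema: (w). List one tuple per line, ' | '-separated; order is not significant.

Row counts bottom-up:
  R → 3
  π[z](R) → 3
  ρ[w/z](π[z](R)) → 3

== RESULT ==
w
p
p
p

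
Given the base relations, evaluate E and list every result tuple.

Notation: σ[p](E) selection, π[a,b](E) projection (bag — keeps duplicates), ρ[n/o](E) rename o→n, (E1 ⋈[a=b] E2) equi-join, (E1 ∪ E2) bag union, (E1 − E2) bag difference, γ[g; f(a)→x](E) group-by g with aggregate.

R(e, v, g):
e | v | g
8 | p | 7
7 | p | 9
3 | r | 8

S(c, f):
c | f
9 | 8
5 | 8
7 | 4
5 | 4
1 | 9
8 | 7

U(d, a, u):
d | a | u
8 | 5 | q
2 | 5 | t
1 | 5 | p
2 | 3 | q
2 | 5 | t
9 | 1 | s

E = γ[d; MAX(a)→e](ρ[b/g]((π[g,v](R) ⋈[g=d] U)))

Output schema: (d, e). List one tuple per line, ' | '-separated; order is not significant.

Per-node cardinality:
  R → 3
  π[g,v](R) → 3
  U → 6
  (π[g,v](R) ⋈[g=d] U) → 2
  ρ[b/g]((π[g,v](R) ⋈[g=d] U)) → 2
  γ[d; MAX(a)→e](ρ[b/g]((π[g,v](R) ⋈[g=d] U))) → 2

== RESULT ==
d | e
8 | 5
9 | 1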